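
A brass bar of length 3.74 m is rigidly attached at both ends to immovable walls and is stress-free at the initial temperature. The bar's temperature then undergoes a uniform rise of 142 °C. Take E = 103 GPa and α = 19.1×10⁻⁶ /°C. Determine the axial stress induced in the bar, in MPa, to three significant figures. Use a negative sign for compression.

-279 MPa

Free thermal expansion αLΔT = 19.1e-6 · 3740 · 142 = 10.14 mm.
The walls impose strain ε = −(10.14)/3740 = -2.7122e-03; σ = Eε = 103000 · -2.7122e-03 = -279.4 MPa.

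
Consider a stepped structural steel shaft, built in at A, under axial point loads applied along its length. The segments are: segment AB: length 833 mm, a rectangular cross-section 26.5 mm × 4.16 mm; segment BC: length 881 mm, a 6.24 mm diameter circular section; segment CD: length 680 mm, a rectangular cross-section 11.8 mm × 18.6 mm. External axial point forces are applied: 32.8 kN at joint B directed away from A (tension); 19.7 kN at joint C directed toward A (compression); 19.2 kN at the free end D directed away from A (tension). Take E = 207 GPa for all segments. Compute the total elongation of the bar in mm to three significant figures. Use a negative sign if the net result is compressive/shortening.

Internal axial forces (sectioning from the free end, tension +): N_CD = 19.2 kN, N_BC = -0.5 kN, N_AB = 32.3 kN.
A_AB = 110.2 mm².
A_BC = 30.58 mm².
A_CD = 219.5 mm².
δ_AB = 32300·833/(110.2·207000) = 1.179 mm
δ_BC = -500·881/(30.58·207000) = -0.06959 mm
δ_CD = 19200·680/(219.5·207000) = 0.2874 mm
δ = Σδ_i = 1.397 mm.

1.40 mm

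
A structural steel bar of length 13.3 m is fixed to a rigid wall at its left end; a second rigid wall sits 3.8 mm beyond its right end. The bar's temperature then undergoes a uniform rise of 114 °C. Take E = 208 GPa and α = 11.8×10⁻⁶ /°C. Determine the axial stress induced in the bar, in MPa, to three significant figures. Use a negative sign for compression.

Free thermal expansion αLΔT = 11.8e-6 · 13300 · 114 = 17.89 mm.
The walls engage after the gap closes; constrained expansion = 17.89 − 3.8 = 14.09 mm.
The walls impose strain ε = −(14.09)/13300 = -1.0595e-03; σ = Eε = 208000 · -1.0595e-03 = -220.4 MPa.

-220 MPa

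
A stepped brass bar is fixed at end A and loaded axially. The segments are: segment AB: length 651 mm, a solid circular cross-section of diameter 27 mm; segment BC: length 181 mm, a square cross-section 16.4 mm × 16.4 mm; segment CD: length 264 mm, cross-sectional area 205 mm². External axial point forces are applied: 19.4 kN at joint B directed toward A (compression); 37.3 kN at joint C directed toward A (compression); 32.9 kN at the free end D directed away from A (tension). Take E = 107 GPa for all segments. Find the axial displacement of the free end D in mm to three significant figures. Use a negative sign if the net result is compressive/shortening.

0.115 mm

Internal axial forces (sectioning from the free end, tension +): N_CD = 32.9 kN, N_BC = -4.4 kN, N_AB = -23.8 kN.
A_AB = 572.6 mm².
A_BC = 269 mm².
δ_AB = -23800·651/(572.6·107000) = -0.2529 mm
δ_BC = -4400·181/(269·107000) = -0.02767 mm
δ_CD = 32900·264/(205·107000) = 0.396 mm
δ = Σδ_i = 0.1154 mm.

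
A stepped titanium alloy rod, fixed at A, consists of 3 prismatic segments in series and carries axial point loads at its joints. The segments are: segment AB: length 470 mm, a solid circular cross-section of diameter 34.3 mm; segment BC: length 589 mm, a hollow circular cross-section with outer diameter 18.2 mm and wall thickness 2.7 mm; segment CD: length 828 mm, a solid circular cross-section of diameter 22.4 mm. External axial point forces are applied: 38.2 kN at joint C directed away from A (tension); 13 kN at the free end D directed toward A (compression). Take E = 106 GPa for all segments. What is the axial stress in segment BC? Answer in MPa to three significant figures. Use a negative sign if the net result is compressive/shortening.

Internal axial forces (sectioning from the free end, tension +): N_CD = -13 kN, N_BC = 25.2 kN, N_AB = 25.2 kN.
A_BC = 131.5 mm².
σ_BC = N_BC/A_BC = 25200/131.5 = 191.7 MPa.

192 MPa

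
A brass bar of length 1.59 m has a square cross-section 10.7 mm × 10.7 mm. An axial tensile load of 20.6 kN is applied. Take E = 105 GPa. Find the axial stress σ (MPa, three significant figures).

A = 114.5 mm².
σ = N/A = 20600/114.5 = 179.9 MPa.

180 MPa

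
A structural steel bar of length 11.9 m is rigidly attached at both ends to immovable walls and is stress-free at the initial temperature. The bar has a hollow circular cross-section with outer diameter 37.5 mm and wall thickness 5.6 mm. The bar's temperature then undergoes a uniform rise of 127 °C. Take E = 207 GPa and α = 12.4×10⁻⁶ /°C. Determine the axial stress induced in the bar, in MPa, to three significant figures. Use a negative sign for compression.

Free thermal expansion αLΔT = 12.4e-6 · 11900 · 127 = 18.74 mm.
The walls impose strain ε = −(18.74)/11900 = -1.5748e-03; σ = Eε = 207000 · -1.5748e-03 = -326 MPa.

-326 MPa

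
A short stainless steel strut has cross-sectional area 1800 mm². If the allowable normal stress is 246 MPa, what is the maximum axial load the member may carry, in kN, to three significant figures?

P_max = σ_allow · A = 246 · 1800 = 442800 N = 442.8 kN.

443 kN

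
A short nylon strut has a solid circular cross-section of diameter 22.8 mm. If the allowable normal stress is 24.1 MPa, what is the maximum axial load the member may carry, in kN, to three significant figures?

9.84 kN

A = 408.3 mm².
P_max = σ_allow · A = 24.1 · 408.3 = 9840 N = 9.84 kN.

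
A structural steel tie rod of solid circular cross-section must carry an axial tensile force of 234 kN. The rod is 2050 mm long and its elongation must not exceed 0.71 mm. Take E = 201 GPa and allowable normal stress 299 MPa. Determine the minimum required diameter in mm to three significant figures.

65.4 mm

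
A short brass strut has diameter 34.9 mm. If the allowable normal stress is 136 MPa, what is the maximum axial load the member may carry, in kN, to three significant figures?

130 kN

A = 956.6 mm².
P_max = σ_allow · A = 136 · 956.6 = 130100 N = 130.1 kN.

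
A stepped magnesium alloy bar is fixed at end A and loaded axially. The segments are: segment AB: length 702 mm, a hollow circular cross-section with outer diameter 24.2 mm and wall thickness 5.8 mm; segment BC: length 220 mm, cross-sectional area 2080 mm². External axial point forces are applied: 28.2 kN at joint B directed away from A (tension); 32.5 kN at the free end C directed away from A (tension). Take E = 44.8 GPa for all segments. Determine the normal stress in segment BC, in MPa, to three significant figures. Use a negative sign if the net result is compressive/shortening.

15.6 MPa

Internal axial forces (sectioning from the free end, tension +): N_BC = 32.5 kN, N_AB = 60.7 kN.
σ_BC = N_BC/A_BC = 32500/2080 = 15.62 MPa.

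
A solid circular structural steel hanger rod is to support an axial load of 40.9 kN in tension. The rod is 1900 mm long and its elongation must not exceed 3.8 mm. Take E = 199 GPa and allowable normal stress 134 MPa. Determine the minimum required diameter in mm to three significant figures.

19.7 mm

Required area A ≥ P/σ_allow = 40900/134 = 305.2 mm².
For a solid circular section, d ≥ √(4A/π) = 19.71 mm.
Elongation limit: A ≥ PL/(Eδ_allow) = 40900·1900/(199000·3.8) = 102.8 mm² ⇒ d ≥ 11.44 mm.
The stress limit governs.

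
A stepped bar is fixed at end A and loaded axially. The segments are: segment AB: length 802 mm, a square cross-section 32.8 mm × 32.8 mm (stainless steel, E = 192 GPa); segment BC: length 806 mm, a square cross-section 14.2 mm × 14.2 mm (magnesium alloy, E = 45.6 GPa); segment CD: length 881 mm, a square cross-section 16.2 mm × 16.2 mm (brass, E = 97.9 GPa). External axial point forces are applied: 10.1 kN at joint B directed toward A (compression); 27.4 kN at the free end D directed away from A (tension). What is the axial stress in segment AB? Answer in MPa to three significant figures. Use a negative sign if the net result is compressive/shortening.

Internal axial forces (sectioning from the free end, tension +): N_CD = 27.4 kN, N_BC = 27.4 kN, N_AB = 17.3 kN.
A_AB = 1076 mm².
σ_AB = N_AB/A_AB = 17300/1076 = 16.08 MPa.

16.1 MPa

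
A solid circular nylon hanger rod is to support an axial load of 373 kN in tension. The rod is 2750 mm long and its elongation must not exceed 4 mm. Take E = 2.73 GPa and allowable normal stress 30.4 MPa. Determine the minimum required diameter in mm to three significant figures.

Required area A ≥ P/σ_allow = 373000/30.4 = 12270 mm².
For a solid circular section, d ≥ √(4A/π) = 125 mm.
Elongation limit: A ≥ PL/(Eδ_allow) = 373000·2750/(2730·4) = 93930 mm² ⇒ d ≥ 345.8 mm.
The elongation limit governs.

346 mm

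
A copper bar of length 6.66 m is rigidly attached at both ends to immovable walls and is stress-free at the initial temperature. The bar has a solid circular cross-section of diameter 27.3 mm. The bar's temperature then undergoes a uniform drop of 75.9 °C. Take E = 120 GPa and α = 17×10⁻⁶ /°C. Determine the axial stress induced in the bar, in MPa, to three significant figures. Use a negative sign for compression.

Free thermal expansion αLΔT = 17e-6 · 6660 · -75.9 = -8.593 mm.
The walls impose strain ε = −(-8.593)/6660 = 1.2903e-03; σ = Eε = 120000 · 1.2903e-03 = 154.8 MPa.

155 MPa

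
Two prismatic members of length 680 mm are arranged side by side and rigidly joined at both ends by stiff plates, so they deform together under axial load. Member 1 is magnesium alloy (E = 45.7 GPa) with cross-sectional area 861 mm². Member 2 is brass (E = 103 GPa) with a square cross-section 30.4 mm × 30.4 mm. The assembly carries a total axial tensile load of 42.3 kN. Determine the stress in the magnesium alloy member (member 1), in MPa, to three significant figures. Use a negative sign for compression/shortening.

14.4 MPa

A_2 = 924.2 mm².
Equal strain + equilibrium ⇒ each member carries load in proportion to AE: A₁E₁ = 39350000 N, A₂E₂ = 95190000 N, ΣAE = 134500000 N.
σ₁ = P·E₁/ΣAE = 42300·45700/134500000 = 14.37 MPa.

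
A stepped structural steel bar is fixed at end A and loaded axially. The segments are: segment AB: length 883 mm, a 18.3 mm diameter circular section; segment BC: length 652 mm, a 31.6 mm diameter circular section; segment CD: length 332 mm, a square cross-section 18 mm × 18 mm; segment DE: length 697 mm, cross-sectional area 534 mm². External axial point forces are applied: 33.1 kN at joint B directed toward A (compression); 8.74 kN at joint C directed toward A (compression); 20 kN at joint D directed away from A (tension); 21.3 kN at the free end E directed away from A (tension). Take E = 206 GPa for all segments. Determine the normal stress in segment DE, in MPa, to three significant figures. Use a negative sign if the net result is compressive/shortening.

39.9 MPa

Internal axial forces (sectioning from the free end, tension +): N_DE = 21.3 kN, N_CD = 41.3 kN, N_BC = 32.56 kN, N_AB = -0.54 kN.
σ_DE = N_DE/A_DE = 21300/534 = 39.89 MPa.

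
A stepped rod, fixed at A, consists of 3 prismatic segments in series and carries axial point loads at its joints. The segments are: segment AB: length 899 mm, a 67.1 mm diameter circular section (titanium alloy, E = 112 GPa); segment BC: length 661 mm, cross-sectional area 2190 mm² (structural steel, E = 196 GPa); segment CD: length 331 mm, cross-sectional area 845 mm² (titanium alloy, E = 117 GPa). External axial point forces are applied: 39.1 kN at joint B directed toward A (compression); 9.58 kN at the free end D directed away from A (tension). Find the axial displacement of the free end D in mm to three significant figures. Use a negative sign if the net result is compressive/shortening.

-0.0202 mm

Internal axial forces (sectioning from the free end, tension +): N_CD = 9.58 kN, N_BC = 9.58 kN, N_AB = -29.52 kN.
A_AB = 3536 mm².
δ_AB = -29520·899/(3536·112000) = -0.06701 mm
δ_BC = 9580·661/(2190·196000) = 0.01475 mm
δ_CD = 9580·331/(845·117000) = 0.03207 mm
δ = Σδ_i = -0.02018 mm.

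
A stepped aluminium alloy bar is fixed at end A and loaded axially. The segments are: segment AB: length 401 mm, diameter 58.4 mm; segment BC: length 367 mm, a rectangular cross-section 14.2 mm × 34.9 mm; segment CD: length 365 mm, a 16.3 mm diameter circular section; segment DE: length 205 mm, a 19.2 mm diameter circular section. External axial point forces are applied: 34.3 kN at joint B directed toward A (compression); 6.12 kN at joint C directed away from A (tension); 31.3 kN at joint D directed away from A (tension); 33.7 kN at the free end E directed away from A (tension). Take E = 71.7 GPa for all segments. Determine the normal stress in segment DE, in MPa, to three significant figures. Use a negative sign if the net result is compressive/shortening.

Internal axial forces (sectioning from the free end, tension +): N_DE = 33.7 kN, N_CD = 65 kN, N_BC = 71.12 kN, N_AB = 36.82 kN.
A_DE = 289.5 mm².
σ_DE = N_DE/A_DE = 33700/289.5 = 116.4 MPa.

116 MPa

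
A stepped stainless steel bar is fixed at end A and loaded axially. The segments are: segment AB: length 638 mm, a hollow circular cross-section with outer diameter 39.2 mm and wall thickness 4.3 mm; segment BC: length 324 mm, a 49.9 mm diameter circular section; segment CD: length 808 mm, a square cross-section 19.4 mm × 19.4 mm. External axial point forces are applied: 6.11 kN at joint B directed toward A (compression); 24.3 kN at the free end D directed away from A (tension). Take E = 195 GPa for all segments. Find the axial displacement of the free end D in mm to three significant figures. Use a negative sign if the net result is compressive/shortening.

0.414 mm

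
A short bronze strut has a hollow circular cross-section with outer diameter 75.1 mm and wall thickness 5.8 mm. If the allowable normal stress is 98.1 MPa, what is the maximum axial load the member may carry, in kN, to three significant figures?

124 kN

A = 1263 mm².
P_max = σ_allow · A = 98.1 · 1263 = 123900 N = 123.9 kN.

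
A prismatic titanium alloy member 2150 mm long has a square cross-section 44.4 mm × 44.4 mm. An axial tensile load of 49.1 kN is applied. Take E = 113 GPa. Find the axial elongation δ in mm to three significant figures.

0.474 mm

A = 1971 mm².
δ_mech = NL/(AE) = 49100·2150/(1971·113000) = 0.4739 mm.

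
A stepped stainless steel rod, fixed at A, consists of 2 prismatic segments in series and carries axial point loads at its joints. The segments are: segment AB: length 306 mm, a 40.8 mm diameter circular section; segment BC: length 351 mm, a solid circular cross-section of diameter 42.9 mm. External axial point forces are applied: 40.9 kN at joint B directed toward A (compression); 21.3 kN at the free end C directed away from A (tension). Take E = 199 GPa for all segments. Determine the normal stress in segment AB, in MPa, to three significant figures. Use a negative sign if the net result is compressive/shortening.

-15.0 MPa

Internal axial forces (sectioning from the free end, tension +): N_BC = 21.3 kN, N_AB = -19.6 kN.
A_AB = 1307 mm².
σ_AB = N_AB/A_AB = -19600/1307 = -14.99 MPa.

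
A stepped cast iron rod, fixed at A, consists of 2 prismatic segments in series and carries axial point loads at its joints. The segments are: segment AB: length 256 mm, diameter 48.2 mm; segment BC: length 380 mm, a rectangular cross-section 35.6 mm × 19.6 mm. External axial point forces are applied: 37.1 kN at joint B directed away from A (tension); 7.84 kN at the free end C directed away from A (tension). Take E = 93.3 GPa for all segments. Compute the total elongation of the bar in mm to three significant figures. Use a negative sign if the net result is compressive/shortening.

0.113 mm

Internal axial forces (sectioning from the free end, tension +): N_BC = 7.84 kN, N_AB = 44.94 kN.
A_AB = 1825 mm².
A_BC = 697.8 mm².
δ_AB = 44940·256/(1825·93300) = 0.06758 mm
δ_BC = 7840·380/(697.8·93300) = 0.04576 mm
δ = Σδ_i = 0.1133 mm.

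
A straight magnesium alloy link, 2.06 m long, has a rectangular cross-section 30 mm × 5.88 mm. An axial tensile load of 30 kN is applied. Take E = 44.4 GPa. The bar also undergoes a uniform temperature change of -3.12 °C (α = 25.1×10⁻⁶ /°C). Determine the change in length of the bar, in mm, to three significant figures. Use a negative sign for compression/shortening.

7.73 mm

A = 176.4 mm².
δ_mech = NL/(AE) = 30000·2060/(176.4·44400) = 7.891 mm.
δ_thermal = αLΔT = 25.1e-6·2060·-3.12 = -0.1613 mm.
δ = δ_mech + δ_thermal = 7.729 mm.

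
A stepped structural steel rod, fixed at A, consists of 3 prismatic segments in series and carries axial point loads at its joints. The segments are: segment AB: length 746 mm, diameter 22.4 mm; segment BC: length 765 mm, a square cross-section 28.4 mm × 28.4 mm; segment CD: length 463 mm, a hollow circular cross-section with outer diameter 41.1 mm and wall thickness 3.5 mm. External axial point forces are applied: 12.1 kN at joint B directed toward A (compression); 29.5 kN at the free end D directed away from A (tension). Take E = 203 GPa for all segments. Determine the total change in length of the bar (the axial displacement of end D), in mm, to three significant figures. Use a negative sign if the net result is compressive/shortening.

Internal axial forces (sectioning from the free end, tension +): N_CD = 29.5 kN, N_BC = 29.5 kN, N_AB = 17.4 kN.
A_AB = 394.1 mm².
A_BC = 806.6 mm².
A_CD = 413.4 mm².
δ_AB = 17400·746/(394.1·203000) = 0.1623 mm
δ_BC = 29500·765/(806.6·203000) = 0.1378 mm
δ_CD = 29500·463/(413.4·203000) = 0.1627 mm
δ = Σδ_i = 0.4628 mm.

0.463 mm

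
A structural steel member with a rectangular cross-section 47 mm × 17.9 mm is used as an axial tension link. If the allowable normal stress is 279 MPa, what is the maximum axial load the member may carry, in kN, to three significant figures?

A = 841.3 mm².
P_max = σ_allow · A = 279 · 841.3 = 234700 N = 234.7 kN.

235 kN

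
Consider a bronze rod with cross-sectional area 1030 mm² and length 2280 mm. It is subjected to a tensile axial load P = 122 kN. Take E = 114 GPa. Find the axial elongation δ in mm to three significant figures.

2.37 mm

δ_mech = NL/(AE) = 122000·2280/(1030·114000) = 2.369 mm.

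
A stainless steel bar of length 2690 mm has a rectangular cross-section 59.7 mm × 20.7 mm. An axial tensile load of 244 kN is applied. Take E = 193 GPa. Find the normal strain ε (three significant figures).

0.00102

A = 1236 mm².
σ = N/A = 197.4 MPa; ε = σ/E = 197.4/193000 = 1.023e-03.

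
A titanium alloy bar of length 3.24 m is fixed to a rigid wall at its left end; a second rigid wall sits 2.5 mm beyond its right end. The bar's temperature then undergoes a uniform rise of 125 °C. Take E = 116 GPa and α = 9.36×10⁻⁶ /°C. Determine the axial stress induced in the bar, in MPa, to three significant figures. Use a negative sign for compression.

-46.2 MPa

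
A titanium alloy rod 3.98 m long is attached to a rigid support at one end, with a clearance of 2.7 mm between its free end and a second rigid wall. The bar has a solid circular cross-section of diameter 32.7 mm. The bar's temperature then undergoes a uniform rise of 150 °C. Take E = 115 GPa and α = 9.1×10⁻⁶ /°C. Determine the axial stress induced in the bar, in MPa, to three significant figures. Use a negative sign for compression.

Free thermal expansion αLΔT = 9.1e-6 · 3980 · 150 = 5.433 mm.
The walls engage after the gap closes; constrained expansion = 5.433 − 2.7 = 2.733 mm.
The walls impose strain ε = −(2.733)/3980 = -6.8661e-04; σ = Eε = 115000 · -6.8661e-04 = -78.96 MPa.

-79.0 MPa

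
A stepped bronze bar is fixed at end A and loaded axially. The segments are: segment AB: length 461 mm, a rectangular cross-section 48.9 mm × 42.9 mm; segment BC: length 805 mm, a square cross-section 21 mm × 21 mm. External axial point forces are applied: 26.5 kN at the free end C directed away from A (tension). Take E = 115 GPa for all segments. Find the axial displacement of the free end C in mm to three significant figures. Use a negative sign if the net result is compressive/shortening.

0.471 mm

Internal axial forces (sectioning from the free end, tension +): N_BC = 26.5 kN, N_AB = 26.5 kN.
A_AB = 2098 mm².
A_BC = 441 mm².
δ_AB = 26500·461/(2098·115000) = 0.05064 mm
δ_BC = 26500·805/(441·115000) = 0.4206 mm
δ = Σδ_i = 0.4713 mm.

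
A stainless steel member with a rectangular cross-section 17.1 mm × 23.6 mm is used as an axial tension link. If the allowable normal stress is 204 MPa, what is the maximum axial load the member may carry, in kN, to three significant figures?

82.3 kN

A = 403.6 mm².
P_max = σ_allow · A = 204 · 403.6 = 82330 N = 82.33 kN.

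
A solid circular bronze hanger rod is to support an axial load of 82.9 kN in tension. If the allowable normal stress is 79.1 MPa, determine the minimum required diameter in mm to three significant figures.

Required area A ≥ P/σ_allow = 82900/79.1 = 1048 mm².
For a solid circular section, d ≥ √(4A/π) = 36.53 mm.

36.5 mm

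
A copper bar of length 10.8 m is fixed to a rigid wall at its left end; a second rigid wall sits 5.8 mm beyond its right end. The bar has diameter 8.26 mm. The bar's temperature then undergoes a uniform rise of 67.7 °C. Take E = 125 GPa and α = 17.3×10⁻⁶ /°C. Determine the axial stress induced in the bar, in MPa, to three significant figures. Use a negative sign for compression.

Free thermal expansion αLΔT = 17.3e-6 · 10800 · 67.7 = 12.65 mm.
The walls engage after the gap closes; constrained expansion = 12.65 − 5.8 = 6.849 mm.
The walls impose strain ε = −(6.849)/10800 = -6.3417e-04; σ = Eε = 125000 · -6.3417e-04 = -79.27 MPa.

-79.3 MPa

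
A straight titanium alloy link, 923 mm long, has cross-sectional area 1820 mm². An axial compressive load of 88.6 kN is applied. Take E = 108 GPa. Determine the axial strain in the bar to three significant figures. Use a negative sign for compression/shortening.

σ = N/A = -48.68 MPa; ε = σ/E = -48.68/108000 = -4.508e-04.

-4.51e-04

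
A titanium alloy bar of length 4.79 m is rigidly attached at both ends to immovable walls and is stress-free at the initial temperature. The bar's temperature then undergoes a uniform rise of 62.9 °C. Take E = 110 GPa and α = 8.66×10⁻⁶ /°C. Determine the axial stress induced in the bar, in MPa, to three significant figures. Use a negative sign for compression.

Free thermal expansion αLΔT = 8.66e-6 · 4790 · 62.9 = 2.609 mm.
The walls impose strain ε = −(2.609)/4790 = -5.4471e-04; σ = Eε = 110000 · -5.4471e-04 = -59.92 MPa.

-59.9 MPa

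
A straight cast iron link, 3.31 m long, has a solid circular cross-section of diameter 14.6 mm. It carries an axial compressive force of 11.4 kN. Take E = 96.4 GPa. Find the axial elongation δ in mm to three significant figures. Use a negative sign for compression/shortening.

A = 167.4 mm².
δ_mech = NL/(AE) = -11400·3310/(167.4·96400) = -2.338 mm.

-2.34 mm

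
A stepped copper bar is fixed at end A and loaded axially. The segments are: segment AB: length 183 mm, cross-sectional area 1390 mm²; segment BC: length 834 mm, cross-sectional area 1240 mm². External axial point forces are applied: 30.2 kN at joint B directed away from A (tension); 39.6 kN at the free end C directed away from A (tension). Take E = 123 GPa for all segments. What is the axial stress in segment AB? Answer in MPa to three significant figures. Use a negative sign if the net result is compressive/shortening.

Internal axial forces (sectioning from the free end, tension +): N_BC = 39.6 kN, N_AB = 69.8 kN.
σ_AB = N_AB/A_AB = 69800/1390 = 50.22 MPa.

50.2 MPa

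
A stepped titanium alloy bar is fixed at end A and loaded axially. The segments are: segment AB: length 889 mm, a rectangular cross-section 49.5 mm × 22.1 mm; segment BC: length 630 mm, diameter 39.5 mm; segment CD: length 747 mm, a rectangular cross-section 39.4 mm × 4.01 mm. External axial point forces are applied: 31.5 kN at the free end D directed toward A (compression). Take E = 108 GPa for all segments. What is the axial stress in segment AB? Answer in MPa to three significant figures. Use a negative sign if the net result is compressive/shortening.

-28.8 MPa

Internal axial forces (sectioning from the free end, tension +): N_CD = -31.5 kN, N_BC = -31.5 kN, N_AB = -31.5 kN.
A_AB = 1094 mm².
σ_AB = N_AB/A_AB = -31500/1094 = -28.79 MPa.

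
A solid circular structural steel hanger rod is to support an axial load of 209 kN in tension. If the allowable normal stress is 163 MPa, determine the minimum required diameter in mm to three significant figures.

40.4 mm

Required area A ≥ P/σ_allow = 209000/163 = 1282 mm².
For a solid circular section, d ≥ √(4A/π) = 40.4 mm.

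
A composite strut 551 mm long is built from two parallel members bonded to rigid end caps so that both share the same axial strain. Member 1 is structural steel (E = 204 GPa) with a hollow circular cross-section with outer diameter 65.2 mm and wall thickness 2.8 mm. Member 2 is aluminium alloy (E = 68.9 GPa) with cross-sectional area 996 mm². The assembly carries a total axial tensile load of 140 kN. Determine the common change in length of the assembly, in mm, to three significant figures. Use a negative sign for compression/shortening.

A_1 = 548.9 mm².
Equal strain + equilibrium ⇒ each member carries load in proportion to AE: A₁E₁ = 112000000 N, A₂E₂ = 68620000 N, ΣAE = 180600000 N.
δ = PL/ΣAE = 140000·551/180600000 = 0.4271 mm.

0.427 mm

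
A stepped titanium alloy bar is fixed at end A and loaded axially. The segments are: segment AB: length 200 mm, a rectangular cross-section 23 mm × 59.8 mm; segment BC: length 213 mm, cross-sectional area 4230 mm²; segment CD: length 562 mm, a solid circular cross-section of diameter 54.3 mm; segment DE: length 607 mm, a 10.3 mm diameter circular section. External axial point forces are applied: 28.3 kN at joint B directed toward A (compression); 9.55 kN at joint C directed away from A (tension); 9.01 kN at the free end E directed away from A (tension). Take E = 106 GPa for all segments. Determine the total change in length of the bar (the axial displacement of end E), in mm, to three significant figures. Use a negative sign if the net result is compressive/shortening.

Internal axial forces (sectioning from the free end, tension +): N_DE = 9.01 kN, N_CD = 9.01 kN, N_BC = 18.56 kN, N_AB = -9.74 kN.
A_AB = 1375 mm².
A_CD = 2316 mm².
A_DE = 83.32 mm².
δ_AB = -9740·200/(1375·106000) = -0.01336 mm
δ_BC = 18560·213/(4230·106000) = 0.008817 mm
δ_CD = 9010·562/(2316·106000) = 0.02063 mm
δ_DE = 9010·607/(83.32·106000) = 0.6192 mm
δ = Σδ_i = 0.6353 mm.

0.635 mm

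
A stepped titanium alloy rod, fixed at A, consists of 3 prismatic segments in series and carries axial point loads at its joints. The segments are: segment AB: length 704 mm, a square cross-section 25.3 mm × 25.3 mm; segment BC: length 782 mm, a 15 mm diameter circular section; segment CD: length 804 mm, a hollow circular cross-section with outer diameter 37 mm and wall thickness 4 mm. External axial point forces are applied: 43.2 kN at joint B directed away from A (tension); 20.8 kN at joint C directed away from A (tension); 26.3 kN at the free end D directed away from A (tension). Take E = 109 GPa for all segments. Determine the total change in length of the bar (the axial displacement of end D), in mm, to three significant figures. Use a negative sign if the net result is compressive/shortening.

3.29 mm

Internal axial forces (sectioning from the free end, tension +): N_CD = 26.3 kN, N_BC = 47.1 kN, N_AB = 90.3 kN.
A_AB = 640.1 mm².
A_BC = 176.7 mm².
A_CD = 414.7 mm².
δ_AB = 90300·704/(640.1·109000) = 0.9112 mm
δ_BC = 47100·782/(176.7·109000) = 1.912 mm
δ_CD = 26300·804/(414.7·109000) = 0.4678 mm
δ = Σδ_i = 3.291 mm.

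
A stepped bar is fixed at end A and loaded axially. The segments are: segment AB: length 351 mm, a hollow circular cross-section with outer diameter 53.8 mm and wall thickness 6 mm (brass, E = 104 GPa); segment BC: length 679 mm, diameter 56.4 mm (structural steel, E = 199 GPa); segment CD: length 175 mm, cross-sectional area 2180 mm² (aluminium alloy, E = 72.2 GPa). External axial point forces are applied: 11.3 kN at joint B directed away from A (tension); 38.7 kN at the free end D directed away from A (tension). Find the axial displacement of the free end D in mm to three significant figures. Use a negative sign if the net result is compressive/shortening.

0.283 mm

Internal axial forces (sectioning from the free end, tension +): N_CD = 38.7 kN, N_BC = 38.7 kN, N_AB = 50 kN.
A_AB = 901 mm².
A_BC = 2498 mm².
δ_AB = 50000·351/(901·104000) = 0.1873 mm
δ_BC = 38700·679/(2498·199000) = 0.05285 mm
δ_CD = 38700·175/(2180·72200) = 0.04303 mm
δ = Σδ_i = 0.2832 mm.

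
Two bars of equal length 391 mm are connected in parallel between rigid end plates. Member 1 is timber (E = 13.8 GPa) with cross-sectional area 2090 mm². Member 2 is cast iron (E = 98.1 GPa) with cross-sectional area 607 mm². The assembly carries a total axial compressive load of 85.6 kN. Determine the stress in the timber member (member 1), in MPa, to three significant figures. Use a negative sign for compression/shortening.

Equal strain + equilibrium ⇒ each member carries load in proportion to AE: A₁E₁ = 28840000 N, A₂E₂ = 59550000 N, ΣAE = 88390000 N.
σ₁ = P·E₁/ΣAE = -85600·13800/88390000 = -13.36 MPa.

-13.4 MPa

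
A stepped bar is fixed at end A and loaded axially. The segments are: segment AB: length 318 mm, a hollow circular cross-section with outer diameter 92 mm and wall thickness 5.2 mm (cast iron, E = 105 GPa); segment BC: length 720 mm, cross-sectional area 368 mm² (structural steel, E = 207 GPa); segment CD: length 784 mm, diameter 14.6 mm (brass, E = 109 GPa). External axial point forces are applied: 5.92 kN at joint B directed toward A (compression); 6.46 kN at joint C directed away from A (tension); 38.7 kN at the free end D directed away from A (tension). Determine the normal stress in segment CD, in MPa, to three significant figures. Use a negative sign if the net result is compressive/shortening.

231 MPa

Internal axial forces (sectioning from the free end, tension +): N_CD = 38.7 kN, N_BC = 45.16 kN, N_AB = 39.24 kN.
A_CD = 167.4 mm².
σ_CD = N_CD/A_CD = 38700/167.4 = 231.2 MPa.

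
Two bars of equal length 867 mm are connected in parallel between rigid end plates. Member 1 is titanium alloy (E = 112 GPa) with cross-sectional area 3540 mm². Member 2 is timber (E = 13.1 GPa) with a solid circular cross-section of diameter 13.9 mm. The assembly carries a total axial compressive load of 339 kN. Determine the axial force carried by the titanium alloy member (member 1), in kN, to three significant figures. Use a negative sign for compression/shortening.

A_2 = 151.7 mm².
Equal strain + equilibrium ⇒ each member carries load in proportion to AE: A₁E₁ = 396500000 N, A₂E₂ = 1988000 N, ΣAE = 398500000 N.
F₁ = P·A₁E₁/ΣAE = -339000·396500000/398500000 = -337300 N.

-337 kN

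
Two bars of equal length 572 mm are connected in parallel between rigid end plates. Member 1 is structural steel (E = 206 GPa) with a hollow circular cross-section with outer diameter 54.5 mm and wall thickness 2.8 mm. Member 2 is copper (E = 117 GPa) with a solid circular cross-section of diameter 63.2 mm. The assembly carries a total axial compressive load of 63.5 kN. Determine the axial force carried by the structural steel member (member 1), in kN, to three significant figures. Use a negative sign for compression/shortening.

A_1 = 454.8 mm².
A_2 = 3137 mm².
Equal strain + equilibrium ⇒ each member carries load in proportion to AE: A₁E₁ = 93680000 N, A₂E₂ = 367000000 N, ΣAE = 460700000 N.
F₁ = P·A₁E₁/ΣAE = -63500·93680000/460700000 = -12910 N.

-12.9 kN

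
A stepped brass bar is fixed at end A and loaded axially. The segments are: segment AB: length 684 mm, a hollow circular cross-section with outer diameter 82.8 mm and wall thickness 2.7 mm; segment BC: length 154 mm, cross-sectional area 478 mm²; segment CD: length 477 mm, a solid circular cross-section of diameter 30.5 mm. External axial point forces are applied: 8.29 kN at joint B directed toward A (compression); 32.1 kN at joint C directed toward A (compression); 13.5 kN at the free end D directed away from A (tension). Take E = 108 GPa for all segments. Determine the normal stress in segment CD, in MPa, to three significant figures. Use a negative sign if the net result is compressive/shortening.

18.5 MPa

Internal axial forces (sectioning from the free end, tension +): N_CD = 13.5 kN, N_BC = -18.6 kN, N_AB = -26.89 kN.
A_CD = 730.6 mm².
σ_CD = N_CD/A_CD = 13500/730.6 = 18.48 MPa.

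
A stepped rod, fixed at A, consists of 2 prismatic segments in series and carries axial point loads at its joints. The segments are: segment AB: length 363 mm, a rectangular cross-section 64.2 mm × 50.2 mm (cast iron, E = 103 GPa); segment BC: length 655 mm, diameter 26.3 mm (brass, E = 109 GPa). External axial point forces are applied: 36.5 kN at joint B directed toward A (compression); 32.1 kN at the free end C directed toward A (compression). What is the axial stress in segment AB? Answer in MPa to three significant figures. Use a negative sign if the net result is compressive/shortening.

Internal axial forces (sectioning from the free end, tension +): N_BC = -32.1 kN, N_AB = -68.6 kN.
A_AB = 3223 mm².
σ_AB = N_AB/A_AB = -68600/3223 = -21.29 MPa.

-21.3 MPa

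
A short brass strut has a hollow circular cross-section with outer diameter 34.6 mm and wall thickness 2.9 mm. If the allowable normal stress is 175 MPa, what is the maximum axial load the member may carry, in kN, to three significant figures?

50.5 kN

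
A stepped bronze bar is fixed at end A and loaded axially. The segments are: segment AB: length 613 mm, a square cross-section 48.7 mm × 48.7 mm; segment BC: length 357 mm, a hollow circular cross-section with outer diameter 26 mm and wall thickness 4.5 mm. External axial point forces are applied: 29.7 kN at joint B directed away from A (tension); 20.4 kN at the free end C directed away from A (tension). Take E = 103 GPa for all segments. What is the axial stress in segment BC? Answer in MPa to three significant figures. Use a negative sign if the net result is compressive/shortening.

Internal axial forces (sectioning from the free end, tension +): N_BC = 20.4 kN, N_AB = 50.1 kN.
A_BC = 303.9 mm².
σ_BC = N_BC/A_BC = 20400/303.9 = 67.12 MPa.

67.1 MPa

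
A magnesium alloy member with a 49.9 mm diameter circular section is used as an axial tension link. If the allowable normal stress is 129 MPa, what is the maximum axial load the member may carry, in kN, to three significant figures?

252 kN

A = 1956 mm².
P_max = σ_allow · A = 129 · 1956 = 252300 N = 252.3 kN.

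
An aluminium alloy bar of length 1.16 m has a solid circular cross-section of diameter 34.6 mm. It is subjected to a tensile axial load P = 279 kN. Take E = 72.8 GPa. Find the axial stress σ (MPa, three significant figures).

A = 940.2 mm².
σ = N/A = 279000/940.2 = 296.7 MPa.

297 MPa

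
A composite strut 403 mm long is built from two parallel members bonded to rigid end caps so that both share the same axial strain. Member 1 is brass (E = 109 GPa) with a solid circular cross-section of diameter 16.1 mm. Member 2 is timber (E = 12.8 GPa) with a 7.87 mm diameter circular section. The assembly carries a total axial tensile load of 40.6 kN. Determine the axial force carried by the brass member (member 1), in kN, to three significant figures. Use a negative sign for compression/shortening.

39.5 kN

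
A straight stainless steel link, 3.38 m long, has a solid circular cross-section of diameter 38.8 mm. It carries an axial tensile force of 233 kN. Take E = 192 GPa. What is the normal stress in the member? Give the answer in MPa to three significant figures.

197 MPa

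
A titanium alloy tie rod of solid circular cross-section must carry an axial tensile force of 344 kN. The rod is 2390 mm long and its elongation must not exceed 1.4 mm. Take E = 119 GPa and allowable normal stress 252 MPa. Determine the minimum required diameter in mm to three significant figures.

79.3 mm

Required area A ≥ P/σ_allow = 344000/252 = 1365 mm².
For a solid circular section, d ≥ √(4A/π) = 41.69 mm.
Elongation limit: A ≥ PL/(Eδ_allow) = 344000·2390/(119000·1.4) = 4935 mm² ⇒ d ≥ 79.27 mm.
The elongation limit governs.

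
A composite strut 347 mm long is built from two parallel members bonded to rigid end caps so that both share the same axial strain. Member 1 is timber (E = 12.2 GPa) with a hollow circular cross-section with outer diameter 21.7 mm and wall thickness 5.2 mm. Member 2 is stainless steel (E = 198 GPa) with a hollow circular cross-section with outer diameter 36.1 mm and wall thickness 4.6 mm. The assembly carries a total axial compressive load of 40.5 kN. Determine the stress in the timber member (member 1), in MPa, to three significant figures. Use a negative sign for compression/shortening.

A_1 = 269.5 mm².
A_2 = 455.2 mm².
Equal strain + equilibrium ⇒ each member carries load in proportion to AE: A₁E₁ = 3288000 N, A₂E₂ = 90130000 N, ΣAE = 93420000 N.
σ₁ = P·E₁/ΣAE = -40500·12200/93420000 = -5.289 MPa.

-5.29 MPa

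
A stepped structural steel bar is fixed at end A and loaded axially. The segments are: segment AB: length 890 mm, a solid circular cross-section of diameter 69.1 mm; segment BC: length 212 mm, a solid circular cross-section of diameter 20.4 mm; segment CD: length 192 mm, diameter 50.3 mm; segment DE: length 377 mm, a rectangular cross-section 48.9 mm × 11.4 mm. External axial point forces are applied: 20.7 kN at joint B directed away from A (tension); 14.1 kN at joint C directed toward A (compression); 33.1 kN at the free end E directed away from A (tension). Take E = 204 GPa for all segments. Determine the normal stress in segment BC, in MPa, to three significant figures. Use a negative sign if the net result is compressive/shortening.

58.1 MPa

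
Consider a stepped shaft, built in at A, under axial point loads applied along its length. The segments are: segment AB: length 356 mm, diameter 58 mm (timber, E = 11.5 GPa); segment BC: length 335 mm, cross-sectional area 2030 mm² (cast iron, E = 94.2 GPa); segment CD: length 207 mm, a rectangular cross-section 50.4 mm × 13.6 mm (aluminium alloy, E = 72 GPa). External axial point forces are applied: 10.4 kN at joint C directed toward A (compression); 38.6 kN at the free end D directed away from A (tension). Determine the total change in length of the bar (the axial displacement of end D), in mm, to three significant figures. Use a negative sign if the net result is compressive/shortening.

0.542 mm

Internal axial forces (sectioning from the free end, tension +): N_CD = 38.6 kN, N_BC = 28.2 kN, N_AB = 28.2 kN.
A_AB = 2642 mm².
A_CD = 685.4 mm².
δ_AB = 28200·356/(2642·11500) = 0.3304 mm
δ_BC = 28200·335/(2030·94200) = 0.0494 mm
δ_CD = 38600·207/(685.4·72000) = 0.1619 mm
δ = Σδ_i = 0.5417 mm.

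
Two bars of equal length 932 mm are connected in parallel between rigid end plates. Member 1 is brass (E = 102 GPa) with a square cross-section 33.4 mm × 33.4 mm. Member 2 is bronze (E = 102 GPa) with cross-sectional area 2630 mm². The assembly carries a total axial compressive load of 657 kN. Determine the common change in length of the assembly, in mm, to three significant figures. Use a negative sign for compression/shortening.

A_1 = 1116 mm².
Equal strain + equilibrium ⇒ each member carries load in proportion to AE: A₁E₁ = 113800000 N, A₂E₂ = 268300000 N, ΣAE = 382000000 N.
δ = PL/ΣAE = -657000·932/382000000 = -1.603 mm.

-1.60 mm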